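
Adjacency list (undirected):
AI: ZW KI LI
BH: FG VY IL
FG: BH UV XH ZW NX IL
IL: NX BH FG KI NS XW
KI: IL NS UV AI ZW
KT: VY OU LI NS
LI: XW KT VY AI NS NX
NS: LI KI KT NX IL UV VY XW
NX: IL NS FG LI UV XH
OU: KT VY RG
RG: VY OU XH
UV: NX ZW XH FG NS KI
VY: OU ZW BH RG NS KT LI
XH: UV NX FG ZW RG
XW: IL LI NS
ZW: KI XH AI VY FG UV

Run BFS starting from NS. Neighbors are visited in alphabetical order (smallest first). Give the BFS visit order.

Visit NS; enqueue IL, KI, KT, LI, NX, UV, VY, XW → queue [IL, KI, KT, LI, NX, UV, VY, XW]
Visit IL; enqueue BH, FG → queue [KI, KT, LI, NX, UV, VY, XW, BH, FG]
Visit KI; enqueue AI, ZW → queue [KT, LI, NX, UV, VY, XW, BH, FG, AI, ZW]
Visit KT; enqueue OU → queue [LI, NX, UV, VY, XW, BH, FG, AI, ZW, OU]
Visit LI → queue [NX, UV, VY, XW, BH, FG, AI, ZW, OU]
Visit NX; enqueue XH → queue [UV, VY, XW, BH, FG, AI, ZW, OU, XH]
Visit UV → queue [VY, XW, BH, FG, AI, ZW, OU, XH]
Visit VY; enqueue RG → queue [XW, BH, FG, AI, ZW, OU, XH, RG]
Visit XW → queue [BH, FG, AI, ZW, OU, XH, RG]
Visit BH → queue [FG, AI, ZW, OU, XH, RG]
Visit FG → queue [AI, ZW, OU, XH, RG]
Visit AI → queue [ZW, OU, XH, RG]
Visit ZW → queue [OU, XH, RG]
Visit OU → queue [XH, RG]
Visit XH → queue [RG]
Visit RG → queue []

NS IL KI KT LI NX UV VY XW BH FG AI ZW OU XH RG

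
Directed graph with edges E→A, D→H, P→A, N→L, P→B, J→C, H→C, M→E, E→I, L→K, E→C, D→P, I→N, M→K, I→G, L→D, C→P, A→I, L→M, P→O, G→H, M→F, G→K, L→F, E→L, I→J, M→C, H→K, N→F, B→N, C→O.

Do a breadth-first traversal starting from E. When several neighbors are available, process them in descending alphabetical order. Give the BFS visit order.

Visit E; enqueue L, I, C, A → queue [L, I, C, A]
Visit L; enqueue M, K, F, D → queue [I, C, A, M, K, F, D]
Visit I; enqueue N, J, G → queue [C, A, M, K, F, D, N, J, G]
Visit C; enqueue P, O → queue [A, M, K, F, D, N, J, G, P, O]
Visit A → queue [M, K, F, D, N, J, G, P, O]
Visit M → queue [K, F, D, N, J, G, P, O]
Visit K → queue [F, D, N, J, G, P, O]
Visit F → queue [D, N, J, G, P, O]
Visit D; enqueue H → queue [N, J, G, P, O, H]
Visit N → queue [J, G, P, O, H]
Visit J → queue [G, P, O, H]
Visit G → queue [P, O, H]
Visit P; enqueue B → queue [O, H, B]
Visit O → queue [H, B]
Visit H → queue [B]
Visit B → queue []

E, L, I, C, A, M, K, F, D, N, J, G, P, O, H, B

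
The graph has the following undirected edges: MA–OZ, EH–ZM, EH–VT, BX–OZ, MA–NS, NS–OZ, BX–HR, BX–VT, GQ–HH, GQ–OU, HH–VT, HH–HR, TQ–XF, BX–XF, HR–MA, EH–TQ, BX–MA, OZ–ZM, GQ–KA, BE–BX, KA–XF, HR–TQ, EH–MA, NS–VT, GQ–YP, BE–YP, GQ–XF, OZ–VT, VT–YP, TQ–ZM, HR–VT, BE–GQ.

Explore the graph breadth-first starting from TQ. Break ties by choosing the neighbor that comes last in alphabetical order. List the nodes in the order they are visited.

TQ, ZM, XF, HR, EH, OZ, KA, GQ, BX, VT, MA, HH, NS, YP, OU, BE

Visit TQ; enqueue ZM, XF, HR, EH → queue [ZM, XF, HR, EH]
Visit ZM; enqueue OZ → queue [XF, HR, EH, OZ]
Visit XF; enqueue KA, GQ, BX → queue [HR, EH, OZ, KA, GQ, BX]
Visit HR; enqueue VT, MA, HH → queue [EH, OZ, KA, GQ, BX, VT, MA, HH]
Visit EH → queue [OZ, KA, GQ, BX, VT, MA, HH]
Visit OZ; enqueue NS → queue [KA, GQ, BX, VT, MA, HH, NS]
Visit KA → queue [GQ, BX, VT, MA, HH, NS]
Visit GQ; enqueue YP, OU, BE → queue [BX, VT, MA, HH, NS, YP, OU, BE]
Visit BX → queue [VT, MA, HH, NS, YP, OU, BE]
Visit VT → queue [MA, HH, NS, YP, OU, BE]
Visit MA → queue [HH, NS, YP, OU, BE]
Visit HH → queue [NS, YP, OU, BE]
Visit NS → queue [YP, OU, BE]
Visit YP → queue [OU, BE]
Visit OU → queue [BE]
Visit BE → queue []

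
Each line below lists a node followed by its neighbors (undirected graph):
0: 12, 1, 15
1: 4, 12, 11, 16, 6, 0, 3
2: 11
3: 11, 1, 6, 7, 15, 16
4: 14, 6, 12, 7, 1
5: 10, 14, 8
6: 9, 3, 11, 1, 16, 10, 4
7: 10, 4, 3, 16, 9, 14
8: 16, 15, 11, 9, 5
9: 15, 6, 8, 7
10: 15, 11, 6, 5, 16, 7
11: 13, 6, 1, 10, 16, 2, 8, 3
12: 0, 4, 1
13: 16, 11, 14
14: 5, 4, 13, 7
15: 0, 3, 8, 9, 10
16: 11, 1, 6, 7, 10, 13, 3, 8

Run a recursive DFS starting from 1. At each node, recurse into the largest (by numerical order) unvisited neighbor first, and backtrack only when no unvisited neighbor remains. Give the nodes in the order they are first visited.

Visit 1
1 → 16
16 → 13
13 → 14
14 → 7
7 → 10
10 → 15
15 → 9
9 → 8
8 → 11
11 → 6
6 → 4
4 → 12
12 → 0
6 → 3
11 → 2
8 → 5

1 -> 16 -> 13 -> 14 -> 7 -> 10 -> 15 -> 9 -> 8 -> 11 -> 6 -> 4 -> 12 -> 0 -> 3 -> 2 -> 5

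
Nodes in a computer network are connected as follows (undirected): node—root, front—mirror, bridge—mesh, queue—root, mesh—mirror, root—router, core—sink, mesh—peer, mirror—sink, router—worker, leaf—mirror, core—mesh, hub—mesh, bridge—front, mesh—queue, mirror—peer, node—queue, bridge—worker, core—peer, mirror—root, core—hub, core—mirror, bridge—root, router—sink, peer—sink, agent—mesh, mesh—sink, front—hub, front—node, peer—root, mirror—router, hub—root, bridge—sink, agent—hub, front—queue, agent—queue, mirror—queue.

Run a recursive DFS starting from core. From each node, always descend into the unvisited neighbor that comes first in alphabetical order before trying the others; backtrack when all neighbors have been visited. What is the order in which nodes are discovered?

core, hub, agent, mesh, bridge, front, mirror, leaf, peer, root, node, queue, router, sink, worker

Visit core
core → hub
hub → agent
agent → mesh
mesh → bridge
bridge → front
front → mirror
mirror → leaf
mirror → peer
peer → root
root → node
node → queue
root → router
router → sink
router → worker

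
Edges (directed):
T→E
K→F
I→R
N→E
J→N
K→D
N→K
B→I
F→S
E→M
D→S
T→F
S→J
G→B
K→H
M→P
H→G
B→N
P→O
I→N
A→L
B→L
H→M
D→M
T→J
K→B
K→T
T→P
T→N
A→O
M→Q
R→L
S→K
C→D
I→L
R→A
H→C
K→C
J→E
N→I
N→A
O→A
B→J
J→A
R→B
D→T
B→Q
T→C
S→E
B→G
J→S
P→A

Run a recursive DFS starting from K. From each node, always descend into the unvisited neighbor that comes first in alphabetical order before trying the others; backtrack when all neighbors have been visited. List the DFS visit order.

K, B, G, I, L, N, A, O, E, M, P, Q, R, J, S, C, D, T, F, H

Visit K
K → B
B → G
B → I
I → L
I → N
N → A
A → O
N → E
E → M
M → P
M → Q
I → R
B → J
J → S
K → C
C → D
D → T
T → F
K → H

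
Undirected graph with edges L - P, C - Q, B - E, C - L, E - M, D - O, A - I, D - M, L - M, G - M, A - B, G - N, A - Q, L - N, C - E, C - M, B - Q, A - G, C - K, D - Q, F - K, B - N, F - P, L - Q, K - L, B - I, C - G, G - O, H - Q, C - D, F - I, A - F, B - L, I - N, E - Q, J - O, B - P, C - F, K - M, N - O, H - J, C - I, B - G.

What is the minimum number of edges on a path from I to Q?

Level 0: I
Level 1: A, B, C, F, N
Level 2: D, E, G, K, L, M, O, P, Q
Level 3: H, J
Q first appears at level 2.

2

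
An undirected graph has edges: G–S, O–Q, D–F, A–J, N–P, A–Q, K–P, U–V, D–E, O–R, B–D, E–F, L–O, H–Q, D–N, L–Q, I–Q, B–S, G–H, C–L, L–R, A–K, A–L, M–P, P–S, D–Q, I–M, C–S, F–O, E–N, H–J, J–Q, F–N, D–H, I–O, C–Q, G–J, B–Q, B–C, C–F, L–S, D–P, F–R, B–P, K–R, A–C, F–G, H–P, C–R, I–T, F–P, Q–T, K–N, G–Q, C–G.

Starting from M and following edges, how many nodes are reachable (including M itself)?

20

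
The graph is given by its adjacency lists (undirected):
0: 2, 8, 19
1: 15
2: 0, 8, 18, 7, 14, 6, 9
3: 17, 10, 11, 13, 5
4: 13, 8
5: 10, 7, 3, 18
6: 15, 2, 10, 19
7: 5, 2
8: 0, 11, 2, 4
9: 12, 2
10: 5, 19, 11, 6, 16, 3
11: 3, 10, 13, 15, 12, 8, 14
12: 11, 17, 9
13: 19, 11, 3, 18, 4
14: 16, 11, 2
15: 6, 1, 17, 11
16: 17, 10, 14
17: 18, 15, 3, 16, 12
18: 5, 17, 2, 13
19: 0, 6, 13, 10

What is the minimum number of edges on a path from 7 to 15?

3

Level 0: 7
Level 1: 2, 5
Level 2: 0, 3, 6, 8, 9, 10, 14, 18
Level 3: 4, 11, 12, 13, 15, 16, 17, 19
Level 4: 1
15 first appears at level 3.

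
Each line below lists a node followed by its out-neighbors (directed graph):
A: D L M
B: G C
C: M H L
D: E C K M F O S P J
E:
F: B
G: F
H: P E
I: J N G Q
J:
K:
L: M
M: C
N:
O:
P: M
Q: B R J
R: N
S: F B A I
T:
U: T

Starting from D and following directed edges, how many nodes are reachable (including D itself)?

BFS from D visits: D, E, C, K, M, F, O, S, P, J, H, L, B, A, I, G, N, Q, R
Reachable nodes: 19 of 21 total.

19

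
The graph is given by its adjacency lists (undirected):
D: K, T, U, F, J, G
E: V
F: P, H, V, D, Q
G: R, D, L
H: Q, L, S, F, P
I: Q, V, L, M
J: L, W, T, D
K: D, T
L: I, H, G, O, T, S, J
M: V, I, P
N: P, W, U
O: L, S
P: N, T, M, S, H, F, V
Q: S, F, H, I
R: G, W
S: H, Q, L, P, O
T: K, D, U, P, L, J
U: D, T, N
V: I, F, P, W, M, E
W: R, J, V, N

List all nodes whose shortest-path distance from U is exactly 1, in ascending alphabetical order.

Level 0: U
Level 1: D, N, T
Level 2: F, G, J, K, L, P, W
Level 3: H, I, M, O, Q, R, S, V
Level 4: E

D, N, T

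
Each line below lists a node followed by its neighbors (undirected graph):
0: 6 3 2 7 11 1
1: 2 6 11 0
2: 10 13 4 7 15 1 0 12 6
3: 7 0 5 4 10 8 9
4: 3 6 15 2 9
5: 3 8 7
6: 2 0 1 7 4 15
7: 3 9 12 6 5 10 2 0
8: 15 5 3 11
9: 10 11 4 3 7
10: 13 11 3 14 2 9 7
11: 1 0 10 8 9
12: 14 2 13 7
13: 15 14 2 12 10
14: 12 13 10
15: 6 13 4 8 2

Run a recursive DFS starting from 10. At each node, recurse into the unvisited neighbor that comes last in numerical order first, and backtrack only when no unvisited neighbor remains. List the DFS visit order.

10 14 13 15 8 11 9 7 12 2 6 4 3 5 0 1

Visit 10
10 → 14
14 → 13
13 → 15
15 → 8
8 → 11
11 → 9
9 → 7
7 → 12
12 → 2
2 → 6
6 → 4
4 → 3
3 → 5
3 → 0
0 → 1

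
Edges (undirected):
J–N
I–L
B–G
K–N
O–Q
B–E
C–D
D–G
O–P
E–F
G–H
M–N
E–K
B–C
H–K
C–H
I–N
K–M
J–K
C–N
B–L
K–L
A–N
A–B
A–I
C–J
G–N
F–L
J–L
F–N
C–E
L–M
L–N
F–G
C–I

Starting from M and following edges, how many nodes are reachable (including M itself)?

14

BFS from M visits: M, K, L, N, E, H, J, B, F, I, A, C, G, D
Reachable nodes: 14 of 17 total.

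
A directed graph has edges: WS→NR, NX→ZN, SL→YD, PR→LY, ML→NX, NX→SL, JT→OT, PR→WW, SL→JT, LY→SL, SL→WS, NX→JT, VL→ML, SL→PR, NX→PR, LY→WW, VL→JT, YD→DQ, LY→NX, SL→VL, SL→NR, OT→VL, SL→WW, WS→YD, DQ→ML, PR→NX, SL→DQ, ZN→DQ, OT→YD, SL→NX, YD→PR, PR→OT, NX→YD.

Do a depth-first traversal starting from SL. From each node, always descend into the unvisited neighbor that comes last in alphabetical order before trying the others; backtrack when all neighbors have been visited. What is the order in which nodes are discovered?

SL → YD → PR → WW → OT → VL → ML → NX → ZN → DQ → JT → LY → WS → NR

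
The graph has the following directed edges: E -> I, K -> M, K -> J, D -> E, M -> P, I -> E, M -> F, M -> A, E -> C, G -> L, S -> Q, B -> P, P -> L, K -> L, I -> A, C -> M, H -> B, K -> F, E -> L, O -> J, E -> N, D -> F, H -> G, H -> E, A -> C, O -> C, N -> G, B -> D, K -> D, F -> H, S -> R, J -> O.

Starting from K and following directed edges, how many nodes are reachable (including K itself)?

16

BFS from K visits: K, D, F, J, L, M, E, H, O, A, P, C, I, N, B, G
Reachable nodes: 16 of 19 total.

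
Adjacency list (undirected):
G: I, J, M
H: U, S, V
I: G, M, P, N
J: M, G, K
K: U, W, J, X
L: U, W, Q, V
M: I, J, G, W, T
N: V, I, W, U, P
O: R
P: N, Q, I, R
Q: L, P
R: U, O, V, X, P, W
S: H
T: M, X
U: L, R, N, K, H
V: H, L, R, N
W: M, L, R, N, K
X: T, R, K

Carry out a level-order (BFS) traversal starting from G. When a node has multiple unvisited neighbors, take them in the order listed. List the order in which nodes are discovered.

G -> I -> J -> M -> P -> N -> K -> W -> T -> Q -> R -> V -> U -> X -> L -> O -> H -> S

Visit G; enqueue I, J, M → queue [I, J, M]
Visit I; enqueue P, N → queue [J, M, P, N]
Visit J; enqueue K → queue [M, P, N, K]
Visit M; enqueue W, T → queue [P, N, K, W, T]
Visit P; enqueue Q, R → queue [N, K, W, T, Q, R]
Visit N; enqueue V, U → queue [K, W, T, Q, R, V, U]
Visit K; enqueue X → queue [W, T, Q, R, V, U, X]
Visit W; enqueue L → queue [T, Q, R, V, U, X, L]
Visit T → queue [Q, R, V, U, X, L]
Visit Q → queue [R, V, U, X, L]
Visit R; enqueue O → queue [V, U, X, L, O]
Visit V; enqueue H → queue [U, X, L, O, H]
Visit U → queue [X, L, O, H]
Visit X → queue [L, O, H]
Visit L → queue [O, H]
Visit O → queue [H]
Visit H; enqueue S → queue [S]
Visit S → queue []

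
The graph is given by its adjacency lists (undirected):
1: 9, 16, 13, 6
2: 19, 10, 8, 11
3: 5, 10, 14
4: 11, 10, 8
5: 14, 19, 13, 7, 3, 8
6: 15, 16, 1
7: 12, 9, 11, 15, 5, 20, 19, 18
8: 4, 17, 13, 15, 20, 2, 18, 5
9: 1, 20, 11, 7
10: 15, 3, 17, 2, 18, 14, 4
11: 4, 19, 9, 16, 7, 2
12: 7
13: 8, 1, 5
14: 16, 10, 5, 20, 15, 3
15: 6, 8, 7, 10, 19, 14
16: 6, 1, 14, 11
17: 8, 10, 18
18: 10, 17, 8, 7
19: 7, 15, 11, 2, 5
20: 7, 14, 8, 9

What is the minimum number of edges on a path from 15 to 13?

2

Level 0: 15
Level 1: 6, 7, 8, 10, 14, 19
Level 2: 1, 2, 3, 4, 5, 9, 11, 12, 13, 16, 17, 18, 20
13 first appears at level 2.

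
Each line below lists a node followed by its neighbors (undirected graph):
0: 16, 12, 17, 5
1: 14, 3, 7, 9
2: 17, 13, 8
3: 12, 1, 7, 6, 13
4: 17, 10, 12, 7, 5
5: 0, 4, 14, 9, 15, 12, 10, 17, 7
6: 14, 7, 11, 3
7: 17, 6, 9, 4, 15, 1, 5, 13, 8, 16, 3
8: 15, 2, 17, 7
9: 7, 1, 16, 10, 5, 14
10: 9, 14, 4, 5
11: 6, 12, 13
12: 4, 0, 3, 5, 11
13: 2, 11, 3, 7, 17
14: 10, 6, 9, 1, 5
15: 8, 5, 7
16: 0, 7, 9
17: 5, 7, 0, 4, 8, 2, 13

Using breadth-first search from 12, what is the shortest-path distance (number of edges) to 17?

Level 0: 12
Level 1: 0, 3, 4, 5, 11
Level 2: 1, 6, 7, 9, 10, 13, 14, 15, 16, 17
Level 3: 2, 8
17 first appears at level 2.

2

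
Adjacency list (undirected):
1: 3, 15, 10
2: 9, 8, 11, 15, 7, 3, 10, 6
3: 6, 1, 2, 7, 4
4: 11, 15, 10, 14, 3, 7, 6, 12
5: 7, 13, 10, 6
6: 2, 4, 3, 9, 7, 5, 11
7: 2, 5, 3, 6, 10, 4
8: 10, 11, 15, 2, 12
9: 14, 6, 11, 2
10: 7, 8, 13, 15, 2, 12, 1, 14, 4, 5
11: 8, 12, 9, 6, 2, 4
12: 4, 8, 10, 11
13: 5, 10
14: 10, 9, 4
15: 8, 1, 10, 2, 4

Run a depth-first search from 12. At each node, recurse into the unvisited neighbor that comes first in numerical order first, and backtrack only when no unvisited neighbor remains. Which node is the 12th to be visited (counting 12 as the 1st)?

11

Visit 12
12 → 4
4 → 3
3 → 1
1 → 10
10 → 2
2 → 6
6 → 5
5 → 7
5 → 13
6 → 9
9 → 11
11 → 8
8 → 15
9 → 14

Visit order: 12, 4, 3, 1, 10, 2, 6, 5, 7, 13, 9, 11, 8, 15, 14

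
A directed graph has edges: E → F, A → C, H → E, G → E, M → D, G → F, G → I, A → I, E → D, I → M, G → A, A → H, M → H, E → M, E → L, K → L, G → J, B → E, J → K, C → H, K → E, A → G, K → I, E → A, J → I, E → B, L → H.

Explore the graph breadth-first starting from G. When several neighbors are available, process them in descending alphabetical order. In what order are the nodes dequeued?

G → J → I → F → E → A → K → M → L → D → B → H → C

Visit G; enqueue J, I, F, E, A → queue [J, I, F, E, A]
Visit J; enqueue K → queue [I, F, E, A, K]
Visit I; enqueue M → queue [F, E, A, K, M]
Visit F → queue [E, A, K, M]
Visit E; enqueue L, D, B → queue [A, K, M, L, D, B]
Visit A; enqueue H, C → queue [K, M, L, D, B, H, C]
Visit K → queue [M, L, D, B, H, C]
Visit M → queue [L, D, B, H, C]
Visit L → queue [D, B, H, C]
Visit D → queue [B, H, C]
Visit B → queue [H, C]
Visit H → queue [C]
Visit C → queue []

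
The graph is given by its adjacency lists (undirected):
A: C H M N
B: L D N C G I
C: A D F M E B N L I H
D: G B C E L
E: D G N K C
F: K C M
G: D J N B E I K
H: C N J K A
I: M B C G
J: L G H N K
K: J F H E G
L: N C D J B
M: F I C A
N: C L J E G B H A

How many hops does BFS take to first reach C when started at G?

Level 0: G
Level 1: B, D, E, I, J, K, N
Level 2: A, C, F, H, L, M
C first appears at level 2.

2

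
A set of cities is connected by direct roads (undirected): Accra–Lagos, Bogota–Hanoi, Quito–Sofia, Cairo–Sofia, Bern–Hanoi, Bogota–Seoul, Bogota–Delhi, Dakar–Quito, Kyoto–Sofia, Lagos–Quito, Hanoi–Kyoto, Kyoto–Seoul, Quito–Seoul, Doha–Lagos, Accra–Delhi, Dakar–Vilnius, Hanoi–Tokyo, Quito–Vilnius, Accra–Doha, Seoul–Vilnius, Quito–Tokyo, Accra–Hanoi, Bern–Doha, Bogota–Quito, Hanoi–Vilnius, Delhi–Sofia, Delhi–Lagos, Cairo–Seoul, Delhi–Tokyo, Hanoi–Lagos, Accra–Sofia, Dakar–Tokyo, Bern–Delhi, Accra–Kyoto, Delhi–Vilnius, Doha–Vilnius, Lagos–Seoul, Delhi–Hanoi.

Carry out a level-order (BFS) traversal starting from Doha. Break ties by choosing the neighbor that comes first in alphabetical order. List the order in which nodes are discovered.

Doha, Accra, Bern, Lagos, Vilnius, Delhi, Hanoi, Kyoto, Sofia, Quito, Seoul, Dakar, Bogota, Tokyo, Cairo

Visit Doha; enqueue Accra, Bern, Lagos, Vilnius → queue [Accra, Bern, Lagos, Vilnius]
Visit Accra; enqueue Delhi, Hanoi, Kyoto, Sofia → queue [Bern, Lagos, Vilnius, Delhi, Hanoi, Kyoto, Sofia]
Visit Bern → queue [Lagos, Vilnius, Delhi, Hanoi, Kyoto, Sofia]
Visit Lagos; enqueue Quito, Seoul → queue [Vilnius, Delhi, Hanoi, Kyoto, Sofia, Quito, Seoul]
Visit Vilnius; enqueue Dakar → queue [Delhi, Hanoi, Kyoto, Sofia, Quito, Seoul, Dakar]
Visit Delhi; enqueue Bogota, Tokyo → queue [Hanoi, Kyoto, Sofia, Quito, Seoul, Dakar, Bogota, Tokyo]
Visit Hanoi → queue [Kyoto, Sofia, Quito, Seoul, Dakar, Bogota, Tokyo]
Visit Kyoto → queue [Sofia, Quito, Seoul, Dakar, Bogota, Tokyo]
Visit Sofia; enqueue Cairo → queue [Quito, Seoul, Dakar, Bogota, Tokyo, Cairo]
Visit Quito → queue [Seoul, Dakar, Bogota, Tokyo, Cairo]
Visit Seoul → queue [Dakar, Bogota, Tokyo, Cairo]
Visit Dakar → queue [Bogota, Tokyo, Cairo]
Visit Bogota → queue [Tokyo, Cairo]
Visit Tokyo → queue [Cairo]
Visit Cairo → queue []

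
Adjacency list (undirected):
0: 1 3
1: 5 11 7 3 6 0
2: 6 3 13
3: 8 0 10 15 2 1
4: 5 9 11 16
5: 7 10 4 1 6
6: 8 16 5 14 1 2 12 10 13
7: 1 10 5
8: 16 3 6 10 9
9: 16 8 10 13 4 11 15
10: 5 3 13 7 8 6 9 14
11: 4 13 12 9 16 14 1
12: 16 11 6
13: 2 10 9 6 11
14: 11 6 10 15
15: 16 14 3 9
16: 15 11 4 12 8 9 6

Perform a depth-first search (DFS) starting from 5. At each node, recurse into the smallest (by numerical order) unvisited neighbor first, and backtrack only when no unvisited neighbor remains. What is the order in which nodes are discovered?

Visit 5
5 → 1
1 → 0
0 → 3
3 → 2
2 → 6
6 → 8
8 → 9
9 → 4
4 → 11
11 → 12
12 → 16
16 → 15
15 → 14
14 → 10
10 → 7
10 → 13

5 -> 1 -> 0 -> 3 -> 2 -> 6 -> 8 -> 9 -> 4 -> 11 -> 12 -> 16 -> 15 -> 14 -> 10 -> 7 -> 13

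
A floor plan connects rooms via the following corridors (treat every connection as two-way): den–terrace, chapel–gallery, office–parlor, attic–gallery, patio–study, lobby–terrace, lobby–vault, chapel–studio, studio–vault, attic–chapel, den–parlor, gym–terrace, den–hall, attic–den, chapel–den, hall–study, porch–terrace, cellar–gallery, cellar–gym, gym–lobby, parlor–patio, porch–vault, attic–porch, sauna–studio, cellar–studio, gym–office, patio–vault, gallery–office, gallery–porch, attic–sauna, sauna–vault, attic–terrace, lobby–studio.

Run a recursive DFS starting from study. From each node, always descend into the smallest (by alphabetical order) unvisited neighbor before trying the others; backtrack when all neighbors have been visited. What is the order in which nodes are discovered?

study → hall → den → attic → chapel → gallery → cellar → gym → lobby → studio → sauna → vault → patio → parlor → office → porch → terrace

Visit study
study → hall
hall → den
den → attic
attic → chapel
chapel → gallery
gallery → cellar
cellar → gym
gym → lobby
lobby → studio
studio → sauna
sauna → vault
vault → patio
patio → parlor
parlor → office
vault → porch
porch → terrace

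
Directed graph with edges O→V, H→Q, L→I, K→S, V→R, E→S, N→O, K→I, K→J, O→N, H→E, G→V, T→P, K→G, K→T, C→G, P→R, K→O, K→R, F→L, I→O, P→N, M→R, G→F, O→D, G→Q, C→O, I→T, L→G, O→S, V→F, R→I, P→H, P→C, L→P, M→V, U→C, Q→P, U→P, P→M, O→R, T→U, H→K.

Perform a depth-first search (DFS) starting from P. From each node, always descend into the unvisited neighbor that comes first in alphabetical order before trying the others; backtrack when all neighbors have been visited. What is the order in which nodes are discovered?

P C G F L I O D N R S V T U Q H E K J M

Visit P
P → C
C → G
G → F
F → L
L → I
I → O
O → D
O → N
O → R
O → S
O → V
I → T
T → U
G → Q
P → H
H → E
H → K
K → J
P → M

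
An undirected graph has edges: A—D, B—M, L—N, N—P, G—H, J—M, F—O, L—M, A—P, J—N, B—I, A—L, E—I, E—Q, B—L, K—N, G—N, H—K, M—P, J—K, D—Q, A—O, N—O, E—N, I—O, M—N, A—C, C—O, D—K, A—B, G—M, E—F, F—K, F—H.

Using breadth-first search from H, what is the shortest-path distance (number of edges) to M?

Level 0: H
Level 1: F, G, K
Level 2: D, E, J, M, N, O
Level 3: A, B, C, I, L, P, Q
M first appears at level 2.

2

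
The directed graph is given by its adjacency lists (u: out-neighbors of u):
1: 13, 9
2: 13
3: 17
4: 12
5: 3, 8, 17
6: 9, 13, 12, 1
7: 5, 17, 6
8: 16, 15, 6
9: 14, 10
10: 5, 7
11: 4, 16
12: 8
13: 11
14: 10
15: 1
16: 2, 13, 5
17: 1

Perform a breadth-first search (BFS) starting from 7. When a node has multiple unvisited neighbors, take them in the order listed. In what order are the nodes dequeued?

7, 5, 17, 6, 3, 8, 1, 9, 13, 12, 16, 15, 14, 10, 11, 2, 4

Visit 7; enqueue 5, 17, 6 → queue [5, 17, 6]
Visit 5; enqueue 3, 8 → queue [17, 6, 3, 8]
Visit 17; enqueue 1 → queue [6, 3, 8, 1]
Visit 6; enqueue 9, 13, 12 → queue [3, 8, 1, 9, 13, 12]
Visit 3 → queue [8, 1, 9, 13, 12]
Visit 8; enqueue 16, 15 → queue [1, 9, 13, 12, 16, 15]
Visit 1 → queue [9, 13, 12, 16, 15]
Visit 9; enqueue 14, 10 → queue [13, 12, 16, 15, 14, 10]
Visit 13; enqueue 11 → queue [12, 16, 15, 14, 10, 11]
Visit 12 → queue [16, 15, 14, 10, 11]
Visit 16; enqueue 2 → queue [15, 14, 10, 11, 2]
Visit 15 → queue [14, 10, 11, 2]
Visit 14 → queue [10, 11, 2]
Visit 10 → queue [11, 2]
Visit 11; enqueue 4 → queue [2, 4]
Visit 2 → queue [4]
Visit 4 → queue []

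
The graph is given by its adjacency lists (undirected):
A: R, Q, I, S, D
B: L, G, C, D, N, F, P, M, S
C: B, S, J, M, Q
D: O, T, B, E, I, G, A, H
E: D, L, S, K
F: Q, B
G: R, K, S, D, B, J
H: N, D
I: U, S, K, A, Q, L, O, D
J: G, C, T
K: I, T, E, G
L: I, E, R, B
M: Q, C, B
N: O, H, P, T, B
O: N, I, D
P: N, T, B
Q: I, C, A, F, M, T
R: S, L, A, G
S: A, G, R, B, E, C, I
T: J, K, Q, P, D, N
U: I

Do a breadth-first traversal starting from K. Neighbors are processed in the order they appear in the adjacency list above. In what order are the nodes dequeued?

Visit K; enqueue I, T, E, G → queue [I, T, E, G]
Visit I; enqueue U, S, A, Q, L, O, D → queue [T, E, G, U, S, A, Q, L, O, D]
Visit T; enqueue J, P, N → queue [E, G, U, S, A, Q, L, O, D, J, P, N]
Visit E → queue [G, U, S, A, Q, L, O, D, J, P, N]
Visit G; enqueue R, B → queue [U, S, A, Q, L, O, D, J, P, N, R, B]
Visit U → queue [S, A, Q, L, O, D, J, P, N, R, B]
Visit S; enqueue C → queue [A, Q, L, O, D, J, P, N, R, B, C]
Visit A → queue [Q, L, O, D, J, P, N, R, B, C]
Visit Q; enqueue F, M → queue [L, O, D, J, P, N, R, B, C, F, M]
Visit L → queue [O, D, J, P, N, R, B, C, F, M]
Visit O → queue [D, J, P, N, R, B, C, F, M]
Visit D; enqueue H → queue [J, P, N, R, B, C, F, M, H]
Visit J → queue [P, N, R, B, C, F, M, H]
Visit P → queue [N, R, B, C, F, M, H]
Visit N → queue [R, B, C, F, M, H]
Visit R → queue [B, C, F, M, H]
Visit B → queue [C, F, M, H]
Visit C → queue [F, M, H]
Visit F → queue [M, H]
Visit M → queue [H]
Visit H → queue []

K -> I -> T -> E -> G -> U -> S -> A -> Q -> L -> O -> D -> J -> P -> N -> R -> B -> C -> F -> M -> H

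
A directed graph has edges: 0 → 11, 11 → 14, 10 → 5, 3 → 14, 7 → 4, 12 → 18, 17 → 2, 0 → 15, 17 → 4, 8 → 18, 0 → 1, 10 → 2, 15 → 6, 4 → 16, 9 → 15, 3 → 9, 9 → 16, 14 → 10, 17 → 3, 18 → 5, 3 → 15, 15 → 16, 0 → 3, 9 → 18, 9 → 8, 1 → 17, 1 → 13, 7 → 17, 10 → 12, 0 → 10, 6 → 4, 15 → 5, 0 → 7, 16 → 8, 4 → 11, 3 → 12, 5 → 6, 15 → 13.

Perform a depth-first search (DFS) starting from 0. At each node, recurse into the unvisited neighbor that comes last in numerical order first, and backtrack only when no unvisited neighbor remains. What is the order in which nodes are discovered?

Visit 0
0 → 15
15 → 16
16 → 8
8 → 18
18 → 5
5 → 6
6 → 4
4 → 11
11 → 14
14 → 10
10 → 12
10 → 2
15 → 13
0 → 7
7 → 17
17 → 3
3 → 9
0 → 1

0, 15, 16, 8, 18, 5, 6, 4, 11, 14, 10, 12, 2, 13, 7, 17, 3, 9, 1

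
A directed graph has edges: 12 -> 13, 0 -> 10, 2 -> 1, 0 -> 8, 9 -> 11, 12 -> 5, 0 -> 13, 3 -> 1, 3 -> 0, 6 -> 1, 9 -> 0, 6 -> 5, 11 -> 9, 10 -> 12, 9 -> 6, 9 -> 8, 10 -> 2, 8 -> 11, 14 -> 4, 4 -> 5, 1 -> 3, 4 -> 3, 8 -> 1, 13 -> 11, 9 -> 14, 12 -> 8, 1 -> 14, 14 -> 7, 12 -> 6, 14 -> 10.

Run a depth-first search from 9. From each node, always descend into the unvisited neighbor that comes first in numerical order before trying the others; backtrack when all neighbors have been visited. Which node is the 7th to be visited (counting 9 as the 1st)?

4

Visit 9
9 → 0
0 → 8
8 → 1
1 → 3
1 → 14
14 → 4
4 → 5
14 → 7
14 → 10
10 → 2
10 → 12
12 → 6
12 → 13
13 → 11

Visit order: 9, 0, 8, 1, 3, 14, 4, 5, 7, 10, 2, 12, 6, 13, 11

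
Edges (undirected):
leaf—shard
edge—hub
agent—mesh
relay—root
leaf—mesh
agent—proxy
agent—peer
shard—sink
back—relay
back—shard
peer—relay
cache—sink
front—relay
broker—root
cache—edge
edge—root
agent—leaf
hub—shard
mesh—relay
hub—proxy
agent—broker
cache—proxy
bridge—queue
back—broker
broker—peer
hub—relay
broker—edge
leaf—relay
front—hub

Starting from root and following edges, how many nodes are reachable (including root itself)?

15

BFS from root visits: root, broker, edge, relay, agent, back, peer, cache, hub, front, leaf, mesh, proxy, shard, sink
Reachable nodes: 15 of 17 total.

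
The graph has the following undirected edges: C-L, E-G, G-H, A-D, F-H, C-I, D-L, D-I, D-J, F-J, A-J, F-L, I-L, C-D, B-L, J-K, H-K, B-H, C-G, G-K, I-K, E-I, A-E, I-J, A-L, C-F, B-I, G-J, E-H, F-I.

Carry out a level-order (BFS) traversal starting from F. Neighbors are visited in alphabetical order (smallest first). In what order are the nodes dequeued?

Visit F; enqueue C, H, I, J, L → queue [C, H, I, J, L]
Visit C; enqueue D, G → queue [H, I, J, L, D, G]
Visit H; enqueue B, E, K → queue [I, J, L, D, G, B, E, K]
Visit I → queue [J, L, D, G, B, E, K]
Visit J; enqueue A → queue [L, D, G, B, E, K, A]
Visit L → queue [D, G, B, E, K, A]
Visit D → queue [G, B, E, K, A]
Visit G → queue [B, E, K, A]
Visit B → queue [E, K, A]
Visit E → queue [K, A]
Visit K → queue [A]
Visit A → queue []

F, C, H, I, J, L, D, G, B, E, K, A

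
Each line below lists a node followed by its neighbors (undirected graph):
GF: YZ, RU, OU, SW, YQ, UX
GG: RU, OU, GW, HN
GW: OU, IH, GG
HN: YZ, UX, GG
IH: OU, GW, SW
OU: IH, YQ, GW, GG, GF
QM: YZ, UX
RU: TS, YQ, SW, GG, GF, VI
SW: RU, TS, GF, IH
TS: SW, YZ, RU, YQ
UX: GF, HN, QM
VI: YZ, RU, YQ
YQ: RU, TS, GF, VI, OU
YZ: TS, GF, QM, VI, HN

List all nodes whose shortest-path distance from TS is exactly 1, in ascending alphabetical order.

RU, SW, YQ, YZ

Level 0: TS
Level 1: RU, SW, YQ, YZ
Level 2: GF, GG, HN, IH, OU, QM, VI
Level 3: GW, UX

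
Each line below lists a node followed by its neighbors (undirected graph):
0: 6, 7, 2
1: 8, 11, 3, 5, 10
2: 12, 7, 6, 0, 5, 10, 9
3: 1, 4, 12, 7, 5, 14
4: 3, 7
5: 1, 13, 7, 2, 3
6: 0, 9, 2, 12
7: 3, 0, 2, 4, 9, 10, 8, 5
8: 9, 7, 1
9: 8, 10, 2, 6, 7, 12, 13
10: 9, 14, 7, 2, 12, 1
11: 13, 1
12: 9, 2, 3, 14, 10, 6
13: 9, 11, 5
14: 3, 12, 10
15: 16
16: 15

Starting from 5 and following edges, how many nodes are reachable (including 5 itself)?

BFS from 5 visits: 5, 1, 2, 3, 7, 13, 8, 10, 11, 0, 6, 9, 12, 4, 14
Reachable nodes: 15 of 17 total.

15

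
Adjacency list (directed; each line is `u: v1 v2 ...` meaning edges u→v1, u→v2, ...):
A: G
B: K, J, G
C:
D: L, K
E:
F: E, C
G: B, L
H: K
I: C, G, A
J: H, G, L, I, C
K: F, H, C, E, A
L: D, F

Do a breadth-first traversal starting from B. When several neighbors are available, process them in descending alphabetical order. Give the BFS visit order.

B K J G H F E C A L I D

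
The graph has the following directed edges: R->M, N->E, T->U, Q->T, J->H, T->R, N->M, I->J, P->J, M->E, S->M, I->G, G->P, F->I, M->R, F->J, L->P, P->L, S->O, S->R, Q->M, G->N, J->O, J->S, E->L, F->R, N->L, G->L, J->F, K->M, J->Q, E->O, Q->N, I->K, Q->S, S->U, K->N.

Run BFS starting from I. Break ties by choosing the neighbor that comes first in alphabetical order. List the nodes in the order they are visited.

Visit I; enqueue G, J, K → queue [G, J, K]
Visit G; enqueue L, N, P → queue [J, K, L, N, P]
Visit J; enqueue F, H, O, Q, S → queue [K, L, N, P, F, H, O, Q, S]
Visit K; enqueue M → queue [L, N, P, F, H, O, Q, S, M]
Visit L → queue [N, P, F, H, O, Q, S, M]
Visit N; enqueue E → queue [P, F, H, O, Q, S, M, E]
Visit P → queue [F, H, O, Q, S, M, E]
Visit F; enqueue R → queue [H, O, Q, S, M, E, R]
Visit H → queue [O, Q, S, M, E, R]
Visit O → queue [Q, S, M, E, R]
Visit Q; enqueue T → queue [S, M, E, R, T]
Visit S; enqueue U → queue [M, E, R, T, U]
Visit M → queue [E, R, T, U]
Visit E → queue [R, T, U]
Visit R → queue [T, U]
Visit T → queue [U]
Visit U → queue []

I, G, J, K, L, N, P, F, H, O, Q, S, M, E, R, T, U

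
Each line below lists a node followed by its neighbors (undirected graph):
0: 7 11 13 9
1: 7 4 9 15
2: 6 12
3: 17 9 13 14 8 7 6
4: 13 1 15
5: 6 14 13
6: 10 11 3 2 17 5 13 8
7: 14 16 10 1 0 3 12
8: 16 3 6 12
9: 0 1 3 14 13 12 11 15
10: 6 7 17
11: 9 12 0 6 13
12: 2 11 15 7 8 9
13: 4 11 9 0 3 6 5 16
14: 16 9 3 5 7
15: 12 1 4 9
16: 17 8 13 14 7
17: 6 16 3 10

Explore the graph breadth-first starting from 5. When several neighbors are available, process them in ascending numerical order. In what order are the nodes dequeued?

Visit 5; enqueue 6, 13, 14 → queue [6, 13, 14]
Visit 6; enqueue 2, 3, 8, 10, 11, 17 → queue [13, 14, 2, 3, 8, 10, 11, 17]
Visit 13; enqueue 0, 4, 9, 16 → queue [14, 2, 3, 8, 10, 11, 17, 0, 4, 9, 16]
Visit 14; enqueue 7 → queue [2, 3, 8, 10, 11, 17, 0, 4, 9, 16, 7]
Visit 2; enqueue 12 → queue [3, 8, 10, 11, 17, 0, 4, 9, 16, 7, 12]
Visit 3 → queue [8, 10, 11, 17, 0, 4, 9, 16, 7, 12]
Visit 8 → queue [10, 11, 17, 0, 4, 9, 16, 7, 12]
Visit 10 → queue [11, 17, 0, 4, 9, 16, 7, 12]
Visit 11 → queue [17, 0, 4, 9, 16, 7, 12]
Visit 17 → queue [0, 4, 9, 16, 7, 12]
Visit 0 → queue [4, 9, 16, 7, 12]
Visit 4; enqueue 1, 15 → queue [9, 16, 7, 12, 1, 15]
Visit 9 → queue [16, 7, 12, 1, 15]
Visit 16 → queue [7, 12, 1, 15]
Visit 7 → queue [12, 1, 15]
Visit 12 → queue [1, 15]
Visit 1 → queue [15]
Visit 15 → queue []

5, 6, 13, 14, 2, 3, 8, 10, 11, 17, 0, 4, 9, 16, 7, 12, 1, 15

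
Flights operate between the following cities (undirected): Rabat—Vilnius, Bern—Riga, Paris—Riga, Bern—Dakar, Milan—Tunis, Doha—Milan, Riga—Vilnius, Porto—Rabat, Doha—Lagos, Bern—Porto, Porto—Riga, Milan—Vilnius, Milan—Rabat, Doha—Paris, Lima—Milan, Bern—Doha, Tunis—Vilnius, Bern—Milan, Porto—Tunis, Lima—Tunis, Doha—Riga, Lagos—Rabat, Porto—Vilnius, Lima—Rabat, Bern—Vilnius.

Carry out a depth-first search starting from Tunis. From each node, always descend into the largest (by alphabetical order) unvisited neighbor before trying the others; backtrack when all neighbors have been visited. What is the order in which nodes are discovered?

Tunis Vilnius Riga Porto Rabat Milan Lima Doha Paris Lagos Bern Dakar

Visit Tunis
Tunis → Vilnius
Vilnius → Riga
Riga → Porto
Porto → Rabat
Rabat → Milan
Milan → Lima
Milan → Doha
Doha → Paris
Doha → Lagos
Doha → Bern
Bern → Dakar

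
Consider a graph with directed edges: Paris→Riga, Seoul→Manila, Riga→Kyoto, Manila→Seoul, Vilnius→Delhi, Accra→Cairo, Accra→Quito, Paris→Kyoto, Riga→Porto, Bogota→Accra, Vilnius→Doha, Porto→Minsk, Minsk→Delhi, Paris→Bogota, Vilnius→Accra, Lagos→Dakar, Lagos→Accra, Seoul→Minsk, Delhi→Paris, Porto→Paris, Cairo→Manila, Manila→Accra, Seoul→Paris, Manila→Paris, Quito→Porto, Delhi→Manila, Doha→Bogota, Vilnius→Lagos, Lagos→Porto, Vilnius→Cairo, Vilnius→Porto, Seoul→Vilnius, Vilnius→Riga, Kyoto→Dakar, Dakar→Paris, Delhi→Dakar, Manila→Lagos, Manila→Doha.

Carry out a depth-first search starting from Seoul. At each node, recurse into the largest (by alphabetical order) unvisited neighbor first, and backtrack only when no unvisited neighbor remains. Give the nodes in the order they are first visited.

Visit Seoul
Seoul → Vilnius
Vilnius → Riga
Riga → Porto
Porto → Paris
Paris → Kyoto
Kyoto → Dakar
Paris → Bogota
Bogota → Accra
Accra → Quito
Accra → Cairo
Cairo → Manila
Manila → Lagos
Manila → Doha
Porto → Minsk
Minsk → Delhi

Seoul Vilnius Riga Porto Paris Kyoto Dakar Bogota Accra Quito Cairo Manila Lagos Doha Minsk Delhi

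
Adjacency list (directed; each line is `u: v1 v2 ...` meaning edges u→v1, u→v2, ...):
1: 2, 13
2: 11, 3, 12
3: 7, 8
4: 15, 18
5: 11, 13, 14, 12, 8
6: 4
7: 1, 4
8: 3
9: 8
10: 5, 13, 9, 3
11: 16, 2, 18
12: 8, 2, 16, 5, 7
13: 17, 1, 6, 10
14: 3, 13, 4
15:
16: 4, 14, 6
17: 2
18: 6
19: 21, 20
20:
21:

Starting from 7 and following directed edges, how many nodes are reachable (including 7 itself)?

18

BFS from 7 visits: 7, 1, 4, 2, 13, 15, 18, 11, 3, 12, 17, 6, 10, 16, 8, 5, 9, 14
Reachable nodes: 18 of 21 total.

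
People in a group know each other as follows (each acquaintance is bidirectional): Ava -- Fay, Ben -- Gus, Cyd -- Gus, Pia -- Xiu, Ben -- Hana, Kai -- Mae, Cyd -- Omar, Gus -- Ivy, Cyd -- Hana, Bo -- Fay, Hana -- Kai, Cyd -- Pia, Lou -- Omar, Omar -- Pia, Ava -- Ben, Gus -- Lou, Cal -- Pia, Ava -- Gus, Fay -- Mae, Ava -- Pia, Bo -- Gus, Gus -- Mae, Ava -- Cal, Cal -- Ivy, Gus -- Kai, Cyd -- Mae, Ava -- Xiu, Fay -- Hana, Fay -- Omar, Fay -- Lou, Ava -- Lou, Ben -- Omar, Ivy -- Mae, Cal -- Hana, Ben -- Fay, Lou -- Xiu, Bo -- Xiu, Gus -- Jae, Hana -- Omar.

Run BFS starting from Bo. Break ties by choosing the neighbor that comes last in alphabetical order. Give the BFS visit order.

Bo → Xiu → Gus → Fay → Pia → Lou → Ava → Mae → Kai → Jae → Ivy → Cyd → Ben → Omar → Hana → Cal

Visit Bo; enqueue Xiu, Gus, Fay → queue [Xiu, Gus, Fay]
Visit Xiu; enqueue Pia, Lou, Ava → queue [Gus, Fay, Pia, Lou, Ava]
Visit Gus; enqueue Mae, Kai, Jae, Ivy, Cyd, Ben → queue [Fay, Pia, Lou, Ava, Mae, Kai, Jae, Ivy, Cyd, Ben]
Visit Fay; enqueue Omar, Hana → queue [Pia, Lou, Ava, Mae, Kai, Jae, Ivy, Cyd, Ben, Omar, Hana]
Visit Pia; enqueue Cal → queue [Lou, Ava, Mae, Kai, Jae, Ivy, Cyd, Ben, Omar, Hana, Cal]
Visit Lou → queue [Ava, Mae, Kai, Jae, Ivy, Cyd, Ben, Omar, Hana, Cal]
Visit Ava → queue [Mae, Kai, Jae, Ivy, Cyd, Ben, Omar, Hana, Cal]
Visit Mae → queue [Kai, Jae, Ivy, Cyd, Ben, Omar, Hana, Cal]
Visit Kai → queue [Jae, Ivy, Cyd, Ben, Omar, Hana, Cal]
Visit Jae → queue [Ivy, Cyd, Ben, Omar, Hana, Cal]
Visit Ivy → queue [Cyd, Ben, Omar, Hana, Cal]
Visit Cyd → queue [Ben, Omar, Hana, Cal]
Visit Ben → queue [Omar, Hana, Cal]
Visit Omar → queue [Hana, Cal]
Visit Hana → queue [Cal]
Visit Cal → queue []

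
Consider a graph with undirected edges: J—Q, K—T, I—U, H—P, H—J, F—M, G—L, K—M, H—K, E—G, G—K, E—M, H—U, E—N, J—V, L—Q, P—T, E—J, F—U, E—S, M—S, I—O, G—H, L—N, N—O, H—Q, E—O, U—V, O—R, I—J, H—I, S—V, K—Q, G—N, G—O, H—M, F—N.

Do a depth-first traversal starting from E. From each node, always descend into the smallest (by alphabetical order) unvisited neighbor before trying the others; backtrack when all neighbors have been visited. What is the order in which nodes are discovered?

E G H I J Q K M F N L O R U V S T P

Visit E
E → G
G → H
H → I
I → J
J → Q
Q → K
K → M
M → F
F → N
N → L
N → O
O → R
F → U
U → V
V → S
K → T
T → P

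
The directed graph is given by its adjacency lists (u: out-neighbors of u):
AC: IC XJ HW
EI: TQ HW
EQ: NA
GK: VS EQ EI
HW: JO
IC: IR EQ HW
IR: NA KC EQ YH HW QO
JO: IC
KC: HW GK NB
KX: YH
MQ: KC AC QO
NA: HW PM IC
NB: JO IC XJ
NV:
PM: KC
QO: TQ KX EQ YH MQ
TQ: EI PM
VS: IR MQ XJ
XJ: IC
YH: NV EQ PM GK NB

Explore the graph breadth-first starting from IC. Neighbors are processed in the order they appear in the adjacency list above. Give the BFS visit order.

IC -> IR -> EQ -> HW -> NA -> KC -> YH -> QO -> JO -> PM -> GK -> NB -> NV -> TQ -> KX -> MQ -> VS -> EI -> XJ -> AC

Visit IC; enqueue IR, EQ, HW → queue [IR, EQ, HW]
Visit IR; enqueue NA, KC, YH, QO → queue [EQ, HW, NA, KC, YH, QO]
Visit EQ → queue [HW, NA, KC, YH, QO]
Visit HW; enqueue JO → queue [NA, KC, YH, QO, JO]
Visit NA; enqueue PM → queue [KC, YH, QO, JO, PM]
Visit KC; enqueue GK, NB → queue [YH, QO, JO, PM, GK, NB]
Visit YH; enqueue NV → queue [QO, JO, PM, GK, NB, NV]
Visit QO; enqueue TQ, KX, MQ → queue [JO, PM, GK, NB, NV, TQ, KX, MQ]
Visit JO → queue [PM, GK, NB, NV, TQ, KX, MQ]
Visit PM → queue [GK, NB, NV, TQ, KX, MQ]
Visit GK; enqueue VS, EI → queue [NB, NV, TQ, KX, MQ, VS, EI]
Visit NB; enqueue XJ → queue [NV, TQ, KX, MQ, VS, EI, XJ]
Visit NV → queue [TQ, KX, MQ, VS, EI, XJ]
Visit TQ → queue [KX, MQ, VS, EI, XJ]
Visit KX → queue [MQ, VS, EI, XJ]
Visit MQ; enqueue AC → queue [VS, EI, XJ, AC]
Visit VS → queue [EI, XJ, AC]
Visit EI → queue [XJ, AC]
Visit XJ → queue [AC]
Visit AC → queue []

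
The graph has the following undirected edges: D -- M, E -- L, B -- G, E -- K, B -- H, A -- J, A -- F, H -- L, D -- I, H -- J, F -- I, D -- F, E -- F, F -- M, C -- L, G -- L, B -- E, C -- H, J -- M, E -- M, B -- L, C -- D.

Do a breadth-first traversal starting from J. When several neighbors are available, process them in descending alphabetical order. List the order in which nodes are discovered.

Visit J; enqueue M, H, A → queue [M, H, A]
Visit M; enqueue F, E, D → queue [H, A, F, E, D]
Visit H; enqueue L, C, B → queue [A, F, E, D, L, C, B]
Visit A → queue [F, E, D, L, C, B]
Visit F; enqueue I → queue [E, D, L, C, B, I]
Visit E; enqueue K → queue [D, L, C, B, I, K]
Visit D → queue [L, C, B, I, K]
Visit L; enqueue G → queue [C, B, I, K, G]
Visit C → queue [B, I, K, G]
Visit B → queue [I, K, G]
Visit I → queue [K, G]
Visit K → queue [G]
Visit G → queue []

J, M, H, A, F, E, D, L, C, B, I, K, G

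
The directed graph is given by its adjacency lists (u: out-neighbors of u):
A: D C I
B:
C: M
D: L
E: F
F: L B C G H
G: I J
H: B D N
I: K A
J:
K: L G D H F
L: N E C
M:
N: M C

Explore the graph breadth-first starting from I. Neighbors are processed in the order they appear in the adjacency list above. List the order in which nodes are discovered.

Visit I; enqueue K, A → queue [K, A]
Visit K; enqueue L, G, D, H, F → queue [A, L, G, D, H, F]
Visit A; enqueue C → queue [L, G, D, H, F, C]
Visit L; enqueue N, E → queue [G, D, H, F, C, N, E]
Visit G; enqueue J → queue [D, H, F, C, N, E, J]
Visit D → queue [H, F, C, N, E, J]
Visit H; enqueue B → queue [F, C, N, E, J, B]
Visit F → queue [C, N, E, J, B]
Visit C; enqueue M → queue [N, E, J, B, M]
Visit N → queue [E, J, B, M]
Visit E → queue [J, B, M]
Visit J → queue [B, M]
Visit B → queue [M]
Visit M → queue []

I → K → A → L → G → D → H → F → C → N → E → J → B → M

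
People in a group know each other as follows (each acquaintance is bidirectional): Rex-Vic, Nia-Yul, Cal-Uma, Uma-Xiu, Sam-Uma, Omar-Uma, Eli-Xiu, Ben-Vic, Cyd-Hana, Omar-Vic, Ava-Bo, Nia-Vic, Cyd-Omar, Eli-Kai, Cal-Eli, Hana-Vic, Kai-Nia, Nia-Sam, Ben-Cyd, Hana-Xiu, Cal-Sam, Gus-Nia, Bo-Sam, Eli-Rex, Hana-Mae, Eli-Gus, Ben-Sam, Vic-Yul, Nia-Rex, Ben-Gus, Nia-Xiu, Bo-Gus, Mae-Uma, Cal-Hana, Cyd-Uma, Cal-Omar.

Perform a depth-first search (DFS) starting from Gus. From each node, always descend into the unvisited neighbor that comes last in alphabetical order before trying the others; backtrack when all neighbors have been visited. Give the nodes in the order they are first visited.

Visit Gus
Gus → Nia
Nia → Yul
Yul → Vic
Vic → Rex
Rex → Eli
Eli → Xiu
Xiu → Uma
Uma → Sam
Sam → Cal
Cal → Omar
Omar → Cyd
Cyd → Hana
Hana → Mae
Cyd → Ben
Sam → Bo
Bo → Ava
Eli → Kai

Gus → Nia → Yul → Vic → Rex → Eli → Xiu → Uma → Sam → Cal → Omar → Cyd → Hana → Mae → Ben → Bo → Ava → Kai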